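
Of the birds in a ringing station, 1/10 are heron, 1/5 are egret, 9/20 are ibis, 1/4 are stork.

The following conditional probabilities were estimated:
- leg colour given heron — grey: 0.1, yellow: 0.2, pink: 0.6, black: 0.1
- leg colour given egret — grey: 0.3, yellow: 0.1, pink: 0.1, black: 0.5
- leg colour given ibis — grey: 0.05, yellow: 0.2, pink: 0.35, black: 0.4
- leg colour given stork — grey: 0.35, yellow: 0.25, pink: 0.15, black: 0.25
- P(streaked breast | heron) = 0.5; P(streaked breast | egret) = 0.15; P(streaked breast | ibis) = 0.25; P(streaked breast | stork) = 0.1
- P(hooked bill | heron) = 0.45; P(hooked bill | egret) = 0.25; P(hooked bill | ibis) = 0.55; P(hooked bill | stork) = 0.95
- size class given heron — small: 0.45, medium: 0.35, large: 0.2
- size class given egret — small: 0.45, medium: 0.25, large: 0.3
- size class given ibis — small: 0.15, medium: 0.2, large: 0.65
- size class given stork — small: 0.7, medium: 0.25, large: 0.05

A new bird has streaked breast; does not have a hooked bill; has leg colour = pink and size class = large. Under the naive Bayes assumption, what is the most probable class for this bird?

heron: 0.1 × 0.6 × 0.5 × (1−0.45) × 0.2 = 0.0033
egret: 0.2 × 0.1 × 0.15 × (1−0.25) × 0.3 = 0.000675
ibis: 0.45 × 0.35 × 0.25 × (1−0.55) × 0.65 = 0.0115171875
stork: 0.25 × 0.15 × 0.1 × (1−0.95) × 0.05 = 0.000009375
Highest score → ibis.

ibis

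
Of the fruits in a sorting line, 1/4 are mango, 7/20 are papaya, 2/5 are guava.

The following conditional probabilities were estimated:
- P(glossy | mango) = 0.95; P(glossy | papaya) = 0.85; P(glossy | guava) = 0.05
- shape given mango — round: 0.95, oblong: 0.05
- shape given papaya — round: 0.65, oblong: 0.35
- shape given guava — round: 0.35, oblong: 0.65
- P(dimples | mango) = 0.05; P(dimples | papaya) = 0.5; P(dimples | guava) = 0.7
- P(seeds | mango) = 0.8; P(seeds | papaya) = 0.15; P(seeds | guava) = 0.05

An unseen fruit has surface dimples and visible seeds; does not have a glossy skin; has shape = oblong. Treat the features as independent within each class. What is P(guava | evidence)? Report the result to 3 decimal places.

mango: 0.25 × (1−0.95) × 0.05 × 0.05 × 0.8 = 0.000025
papaya: 0.35 × (1−0.85) × 0.35 × 0.5 × 0.15 = 0.001378125
guava: 0.4 × (1−0.05) × 0.65 × 0.7 × 0.05 = 0.008645
P(guava | x) = 0.008645 / 0.010048125 ≈ 0.860

0.860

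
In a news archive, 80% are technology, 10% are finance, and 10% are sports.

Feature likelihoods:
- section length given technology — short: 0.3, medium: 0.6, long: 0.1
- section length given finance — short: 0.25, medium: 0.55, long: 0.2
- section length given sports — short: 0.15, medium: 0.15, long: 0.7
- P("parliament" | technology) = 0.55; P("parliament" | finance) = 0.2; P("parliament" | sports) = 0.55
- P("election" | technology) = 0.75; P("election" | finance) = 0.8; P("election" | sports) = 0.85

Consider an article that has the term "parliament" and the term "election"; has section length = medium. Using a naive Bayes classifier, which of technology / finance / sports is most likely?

technology: 0.8 × 0.6 × 0.55 × 0.75 = 0.198
finance: 0.1 × 0.55 × 0.2 × 0.8 = 0.0088
sports: 0.1 × 0.15 × 0.55 × 0.85 = 0.0070125
Highest score → technology.

technology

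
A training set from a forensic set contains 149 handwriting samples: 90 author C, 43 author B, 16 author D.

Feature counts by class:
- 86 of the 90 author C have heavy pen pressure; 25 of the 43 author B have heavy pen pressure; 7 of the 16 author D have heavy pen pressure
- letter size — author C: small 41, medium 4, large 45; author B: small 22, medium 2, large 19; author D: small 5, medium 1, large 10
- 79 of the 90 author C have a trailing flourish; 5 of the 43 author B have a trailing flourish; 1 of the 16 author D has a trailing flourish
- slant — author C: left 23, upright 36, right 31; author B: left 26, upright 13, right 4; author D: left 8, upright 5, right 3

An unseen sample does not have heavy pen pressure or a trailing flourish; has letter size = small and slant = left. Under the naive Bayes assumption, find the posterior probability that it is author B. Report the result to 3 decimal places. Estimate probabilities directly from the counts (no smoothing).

author C: (90/149) × (4/90) × (41/90) × (11/90) × (23/90) ≈ 0.000381989
author B: (43/149) × (18/43) × (22/43) × (38/43) × (26/43) ≈ 0.0330263
author D: (16/149) × (9/16) × (5/16) × (15/16) × (8/16) ≈ 0.00884805
P(author B | x) = 0.0330263 / 0.042256339 ≈ 0.782

0.782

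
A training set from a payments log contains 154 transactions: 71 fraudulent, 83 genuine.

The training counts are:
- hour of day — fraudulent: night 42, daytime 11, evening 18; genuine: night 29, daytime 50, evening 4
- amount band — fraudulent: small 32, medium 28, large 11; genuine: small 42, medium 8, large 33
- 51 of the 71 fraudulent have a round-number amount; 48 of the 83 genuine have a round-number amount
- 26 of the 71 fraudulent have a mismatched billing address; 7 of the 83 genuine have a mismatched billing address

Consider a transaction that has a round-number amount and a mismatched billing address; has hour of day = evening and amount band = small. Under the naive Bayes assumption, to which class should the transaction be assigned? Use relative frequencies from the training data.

fraudulent: (71/154) × (18/71) × (32/71) × (51/71) × (26/71) ≈ 0.013857
genuine: (83/154) × (4/83) × (42/83) × (48/83) × (7/83) ≈ 0.000641052
Highest score → fraudulent.

fraudulent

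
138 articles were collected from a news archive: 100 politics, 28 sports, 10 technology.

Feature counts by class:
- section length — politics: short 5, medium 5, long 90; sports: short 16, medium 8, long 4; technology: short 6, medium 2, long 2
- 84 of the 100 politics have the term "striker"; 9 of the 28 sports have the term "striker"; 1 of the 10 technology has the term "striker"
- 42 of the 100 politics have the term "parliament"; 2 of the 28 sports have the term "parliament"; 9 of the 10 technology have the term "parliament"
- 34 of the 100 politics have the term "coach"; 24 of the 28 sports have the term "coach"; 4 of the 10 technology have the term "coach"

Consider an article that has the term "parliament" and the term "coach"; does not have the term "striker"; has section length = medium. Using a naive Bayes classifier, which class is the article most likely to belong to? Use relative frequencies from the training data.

politics: (100/138) × (5/100) × (16/100) × (42/100) × (34/100) ≈ 0.000827826
sports: (28/138) × (8/28) × (19/28) × (2/28) × (24/28) ≈ 0.00240842
technology: (10/138) × (2/10) × (9/10) × (9/10) × (4/10) ≈ 0.00469565
Highest score → technology.

technology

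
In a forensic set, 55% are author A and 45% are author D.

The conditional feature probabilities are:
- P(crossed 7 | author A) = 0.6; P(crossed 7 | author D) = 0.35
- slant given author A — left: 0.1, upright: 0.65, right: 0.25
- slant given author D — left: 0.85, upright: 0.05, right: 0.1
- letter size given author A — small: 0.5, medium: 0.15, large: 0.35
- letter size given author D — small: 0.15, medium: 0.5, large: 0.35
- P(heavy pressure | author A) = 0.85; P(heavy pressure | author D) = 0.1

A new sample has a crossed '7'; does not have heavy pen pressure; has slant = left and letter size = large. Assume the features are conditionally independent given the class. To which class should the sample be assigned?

author A: 0.55 × 0.6 × 0.1 × 0.35 × (1−0.85) = 0.0017325
author D: 0.45 × 0.35 × 0.85 × 0.35 × (1−0.1) = 0.042170625
Highest score → author D.

author D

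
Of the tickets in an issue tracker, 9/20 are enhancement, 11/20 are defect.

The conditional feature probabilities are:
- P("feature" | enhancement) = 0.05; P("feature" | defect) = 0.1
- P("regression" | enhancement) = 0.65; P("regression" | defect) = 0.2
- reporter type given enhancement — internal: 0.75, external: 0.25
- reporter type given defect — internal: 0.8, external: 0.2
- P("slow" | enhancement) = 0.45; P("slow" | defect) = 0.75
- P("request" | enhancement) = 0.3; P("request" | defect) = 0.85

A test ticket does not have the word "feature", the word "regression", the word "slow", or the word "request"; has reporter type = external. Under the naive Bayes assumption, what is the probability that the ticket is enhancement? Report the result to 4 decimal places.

0.8290

enhancement: 0.45 × (1−0.05) × (1−0.65) × 0.25 × (1−0.45) × (1−0.3) = 0.01440140625
defect: 0.55 × (1−0.1) × (1−0.2) × 0.2 × (1−0.75) × (1−0.85) = 0.00297
P(enhancement | x) = 0.01440140625 / 0.01737140625 ≈ 0.8290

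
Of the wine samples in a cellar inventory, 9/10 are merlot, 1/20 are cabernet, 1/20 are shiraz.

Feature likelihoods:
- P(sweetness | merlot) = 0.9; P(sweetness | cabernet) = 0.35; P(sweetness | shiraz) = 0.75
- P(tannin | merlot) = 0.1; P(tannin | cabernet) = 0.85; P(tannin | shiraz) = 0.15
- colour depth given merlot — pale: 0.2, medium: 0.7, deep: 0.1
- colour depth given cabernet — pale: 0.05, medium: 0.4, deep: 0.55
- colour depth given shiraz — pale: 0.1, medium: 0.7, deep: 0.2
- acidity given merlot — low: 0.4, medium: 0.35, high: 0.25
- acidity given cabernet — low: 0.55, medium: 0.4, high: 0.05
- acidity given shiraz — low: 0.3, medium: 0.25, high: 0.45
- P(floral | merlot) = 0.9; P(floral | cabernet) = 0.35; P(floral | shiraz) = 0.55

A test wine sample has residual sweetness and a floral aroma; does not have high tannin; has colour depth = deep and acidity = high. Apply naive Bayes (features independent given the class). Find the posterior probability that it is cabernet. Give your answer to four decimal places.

merlot: 0.9 × 0.9 × (1−0.1) × 0.1 × 0.25 × 0.9 = 0.0164025
cabernet: 0.05 × 0.35 × (1−0.85) × 0.55 × 0.05 × 0.35 = 0.000025265625
shiraz: 0.05 × 0.75 × (1−0.15) × 0.2 × 0.45 × 0.55 = 0.0015778125
P(cabernet | x) = 0.000025265625 / 0.018005578125 ≈ 0.0014

0.0014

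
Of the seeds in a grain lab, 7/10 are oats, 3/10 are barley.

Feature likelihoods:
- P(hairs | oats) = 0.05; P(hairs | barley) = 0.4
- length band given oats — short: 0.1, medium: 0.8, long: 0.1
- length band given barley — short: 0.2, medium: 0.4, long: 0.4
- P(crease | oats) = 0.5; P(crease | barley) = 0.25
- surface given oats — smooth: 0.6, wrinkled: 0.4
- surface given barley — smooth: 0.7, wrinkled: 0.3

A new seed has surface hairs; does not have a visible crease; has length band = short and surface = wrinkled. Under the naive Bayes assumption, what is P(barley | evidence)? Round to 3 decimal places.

oats: 0.7 × 0.05 × 0.1 × (1−0.5) × 0.4 = 0.0007
barley: 0.3 × 0.4 × 0.2 × (1−0.25) × 0.3 = 0.0054
P(barley | x) = 0.0054 / 0.0061 ≈ 0.885

0.885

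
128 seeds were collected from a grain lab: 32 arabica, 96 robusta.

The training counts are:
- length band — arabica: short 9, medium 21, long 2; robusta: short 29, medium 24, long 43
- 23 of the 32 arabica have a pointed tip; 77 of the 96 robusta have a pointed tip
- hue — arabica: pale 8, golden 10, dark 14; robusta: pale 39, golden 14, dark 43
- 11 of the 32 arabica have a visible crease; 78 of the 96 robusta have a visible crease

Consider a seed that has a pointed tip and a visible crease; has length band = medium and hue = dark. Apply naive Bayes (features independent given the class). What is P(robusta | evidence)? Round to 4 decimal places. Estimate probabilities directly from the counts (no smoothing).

0.7553

arabica: (32/128) × (21/32) × (23/32) × (14/32) × (11/32) = 0.017734050750732421875
robusta: (96/128) × (24/96) × (77/96) × (43/96) × (78/96) ≈ 0.054732
P(robusta | x) = 0.054732 / 0.072466050750732421875 ≈ 0.7553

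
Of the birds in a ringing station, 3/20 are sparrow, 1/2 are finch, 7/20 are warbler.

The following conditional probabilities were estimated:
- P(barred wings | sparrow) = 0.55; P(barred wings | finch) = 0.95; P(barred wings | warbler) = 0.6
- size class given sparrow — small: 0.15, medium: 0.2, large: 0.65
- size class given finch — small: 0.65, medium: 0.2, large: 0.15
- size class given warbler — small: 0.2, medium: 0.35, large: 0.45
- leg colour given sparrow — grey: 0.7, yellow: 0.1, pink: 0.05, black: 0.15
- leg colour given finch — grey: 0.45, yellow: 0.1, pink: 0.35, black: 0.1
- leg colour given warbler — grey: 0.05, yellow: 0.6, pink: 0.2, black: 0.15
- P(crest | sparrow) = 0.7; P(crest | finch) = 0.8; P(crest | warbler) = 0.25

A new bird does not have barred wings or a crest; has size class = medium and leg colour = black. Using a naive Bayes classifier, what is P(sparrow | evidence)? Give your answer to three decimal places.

0.098

sparrow: 0.15 × (1−0.55) × 0.2 × 0.15 × (1−0.7) = 0.0006075
finch: 0.5 × (1−0.95) × 0.2 × 0.1 × (1−0.8) = 0.0001
warbler: 0.35 × (1−0.6) × 0.35 × 0.15 × (1−0.25) = 0.0055125
P(sparrow | x) = 0.0006075 / 0.00622 ≈ 0.098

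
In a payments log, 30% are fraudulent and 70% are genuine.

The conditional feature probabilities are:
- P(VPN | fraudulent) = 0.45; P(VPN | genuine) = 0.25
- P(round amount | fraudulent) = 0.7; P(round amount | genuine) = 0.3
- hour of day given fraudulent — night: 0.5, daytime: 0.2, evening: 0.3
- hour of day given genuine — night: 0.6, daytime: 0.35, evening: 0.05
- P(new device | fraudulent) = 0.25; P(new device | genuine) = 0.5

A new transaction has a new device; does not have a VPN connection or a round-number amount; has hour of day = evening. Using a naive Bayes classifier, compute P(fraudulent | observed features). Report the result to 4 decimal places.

0.2878

fraudulent: 0.3 × (1−0.45) × (1−0.7) × 0.3 × 0.25 = 0.0037125
genuine: 0.7 × (1−0.25) × (1−0.3) × 0.05 × 0.5 = 0.0091875
P(fraudulent | x) = 0.0037125 / 0.0129 ≈ 0.2878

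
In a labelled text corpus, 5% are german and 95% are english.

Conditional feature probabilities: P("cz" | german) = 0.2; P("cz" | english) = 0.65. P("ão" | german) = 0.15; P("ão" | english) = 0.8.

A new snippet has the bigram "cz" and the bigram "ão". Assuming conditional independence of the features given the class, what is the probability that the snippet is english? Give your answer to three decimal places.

0.997

german: 0.05 × 0.2 × 0.15 = 0.0015
english: 0.95 × 0.65 × 0.8 = 0.494
P(english | x) = 0.494 / 0.4955 ≈ 0.997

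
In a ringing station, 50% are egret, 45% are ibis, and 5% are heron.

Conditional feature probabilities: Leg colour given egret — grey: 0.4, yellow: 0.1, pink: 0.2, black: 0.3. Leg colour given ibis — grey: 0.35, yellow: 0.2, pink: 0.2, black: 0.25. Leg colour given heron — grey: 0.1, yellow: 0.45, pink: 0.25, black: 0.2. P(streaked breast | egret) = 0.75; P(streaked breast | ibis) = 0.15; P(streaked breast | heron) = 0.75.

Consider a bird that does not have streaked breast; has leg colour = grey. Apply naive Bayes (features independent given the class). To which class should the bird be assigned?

egret: 0.5 × 0.4 × (1−0.75) = 0.05
ibis: 0.45 × 0.35 × (1−0.15) = 0.133875
heron: 0.05 × 0.1 × (1−0.75) = 0.00125
Highest score → ibis.

ibis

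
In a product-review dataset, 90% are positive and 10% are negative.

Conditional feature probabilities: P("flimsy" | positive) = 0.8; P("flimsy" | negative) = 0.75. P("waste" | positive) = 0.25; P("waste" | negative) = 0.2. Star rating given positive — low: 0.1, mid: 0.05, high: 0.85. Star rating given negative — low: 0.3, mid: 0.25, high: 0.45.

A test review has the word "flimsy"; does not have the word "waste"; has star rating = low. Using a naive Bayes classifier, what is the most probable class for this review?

positive: 0.9 × 0.8 × (1−0.25) × 0.1 = 0.054
negative: 0.1 × 0.75 × (1−0.2) × 0.3 = 0.018
Highest score → positive.

positive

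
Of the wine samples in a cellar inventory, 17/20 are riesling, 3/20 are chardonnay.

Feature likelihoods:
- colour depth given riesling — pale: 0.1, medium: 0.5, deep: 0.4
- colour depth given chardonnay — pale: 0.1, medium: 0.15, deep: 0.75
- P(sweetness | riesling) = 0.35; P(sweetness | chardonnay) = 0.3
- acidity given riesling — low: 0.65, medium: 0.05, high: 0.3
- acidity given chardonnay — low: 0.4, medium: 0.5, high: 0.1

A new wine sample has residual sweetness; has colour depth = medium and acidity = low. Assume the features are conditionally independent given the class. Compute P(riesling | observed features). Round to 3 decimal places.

0.973

riesling: 0.85 × 0.5 × 0.35 × 0.65 = 0.0966875
chardonnay: 0.15 × 0.15 × 0.3 × 0.4 = 0.0027
P(riesling | x) = 0.0966875 / 0.0993875 ≈ 0.973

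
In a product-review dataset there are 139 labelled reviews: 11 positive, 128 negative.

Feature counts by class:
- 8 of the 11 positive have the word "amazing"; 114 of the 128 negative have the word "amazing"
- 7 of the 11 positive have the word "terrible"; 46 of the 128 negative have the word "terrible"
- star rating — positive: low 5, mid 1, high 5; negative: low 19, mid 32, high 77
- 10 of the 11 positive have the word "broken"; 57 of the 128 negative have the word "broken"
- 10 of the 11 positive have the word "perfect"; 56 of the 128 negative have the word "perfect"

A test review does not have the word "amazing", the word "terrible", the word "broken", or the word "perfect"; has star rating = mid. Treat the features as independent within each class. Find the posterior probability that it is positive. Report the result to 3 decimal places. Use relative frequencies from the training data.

positive: (11/139) × (3/11) × (4/11) × (1/11) × (1/11) × (1/11) ≈ 0.00000589652
negative: (128/139) × (14/128) × (82/128) × (32/128) × (71/128) × (72/128) ≈ 0.00503301
P(positive | x) = 0.00000589652 / 0.00503890652 ≈ 0.001

0.001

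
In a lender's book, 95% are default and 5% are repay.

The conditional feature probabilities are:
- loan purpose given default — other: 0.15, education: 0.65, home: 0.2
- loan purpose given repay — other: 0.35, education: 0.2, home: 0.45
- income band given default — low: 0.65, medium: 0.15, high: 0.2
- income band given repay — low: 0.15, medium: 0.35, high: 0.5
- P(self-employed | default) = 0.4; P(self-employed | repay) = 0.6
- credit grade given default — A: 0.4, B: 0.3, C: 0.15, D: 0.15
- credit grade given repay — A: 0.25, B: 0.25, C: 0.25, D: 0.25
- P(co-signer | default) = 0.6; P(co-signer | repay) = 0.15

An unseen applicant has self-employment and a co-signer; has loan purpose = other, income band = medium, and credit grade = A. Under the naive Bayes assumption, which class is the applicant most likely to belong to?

default: 0.95 × 0.15 × 0.15 × 0.4 × 0.4 × 0.6 = 0.002052
repay: 0.05 × 0.35 × 0.35 × 0.6 × 0.25 × 0.15 = 0.0001378125
Highest score → default.

default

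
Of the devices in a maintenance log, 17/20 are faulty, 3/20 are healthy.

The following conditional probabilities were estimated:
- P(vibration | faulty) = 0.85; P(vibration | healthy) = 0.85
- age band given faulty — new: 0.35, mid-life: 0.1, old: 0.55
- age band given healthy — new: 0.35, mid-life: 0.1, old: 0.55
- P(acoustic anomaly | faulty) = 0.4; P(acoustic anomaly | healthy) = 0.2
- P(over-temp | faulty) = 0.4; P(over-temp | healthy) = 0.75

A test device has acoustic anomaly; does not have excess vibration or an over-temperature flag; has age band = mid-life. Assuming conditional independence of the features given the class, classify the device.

faulty

faulty: 0.85 × (1−0.85) × 0.1 × 0.4 × (1−0.4) = 0.00306
healthy: 0.15 × (1−0.85) × 0.1 × 0.2 × (1−0.75) = 0.0001125
Highest score → faulty.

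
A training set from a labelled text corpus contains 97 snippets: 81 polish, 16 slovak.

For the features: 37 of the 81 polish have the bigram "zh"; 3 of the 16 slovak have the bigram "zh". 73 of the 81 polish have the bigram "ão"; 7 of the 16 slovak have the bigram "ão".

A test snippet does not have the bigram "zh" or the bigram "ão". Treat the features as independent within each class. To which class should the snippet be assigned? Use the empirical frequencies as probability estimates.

slovak

polish: (81/97) × (44/81) × (8/81) ≈ 0.0448008
slovak: (16/97) × (13/16) × (9/16) ≈ 0.0753866
Highest score → slovak.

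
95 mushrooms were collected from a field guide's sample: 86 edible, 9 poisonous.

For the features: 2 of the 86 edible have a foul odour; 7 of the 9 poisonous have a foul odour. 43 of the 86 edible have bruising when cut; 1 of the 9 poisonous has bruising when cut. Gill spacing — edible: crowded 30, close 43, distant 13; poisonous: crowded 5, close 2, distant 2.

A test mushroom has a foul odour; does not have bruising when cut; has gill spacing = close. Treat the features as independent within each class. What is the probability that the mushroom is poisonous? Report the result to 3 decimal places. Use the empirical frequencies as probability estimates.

edible: (86/95) × (2/86) × (43/86) × (43/86) ≈ 0.00526316
poisonous: (9/95) × (7/9) × (8/9) × (2/9) ≈ 0.0145549
P(poisonous | x) = 0.0145549 / 0.01981806 ≈ 0.734

0.734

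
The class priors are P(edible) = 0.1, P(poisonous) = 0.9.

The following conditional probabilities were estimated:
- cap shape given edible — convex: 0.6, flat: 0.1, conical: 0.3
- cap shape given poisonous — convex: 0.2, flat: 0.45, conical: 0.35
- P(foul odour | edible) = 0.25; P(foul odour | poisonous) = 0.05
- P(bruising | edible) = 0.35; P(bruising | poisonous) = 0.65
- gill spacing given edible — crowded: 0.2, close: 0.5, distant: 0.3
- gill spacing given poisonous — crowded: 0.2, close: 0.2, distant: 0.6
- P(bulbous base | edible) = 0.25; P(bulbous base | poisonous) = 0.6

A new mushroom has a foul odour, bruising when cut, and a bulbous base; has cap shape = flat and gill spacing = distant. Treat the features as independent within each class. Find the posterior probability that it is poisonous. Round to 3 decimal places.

edible: 0.1 × 0.1 × 0.25 × 0.35 × 0.3 × 0.25 = 0.000065625
poisonous: 0.9 × 0.45 × 0.05 × 0.65 × 0.6 × 0.6 = 0.0047385
P(poisonous | x) = 0.0047385 / 0.004804125 ≈ 0.986

0.986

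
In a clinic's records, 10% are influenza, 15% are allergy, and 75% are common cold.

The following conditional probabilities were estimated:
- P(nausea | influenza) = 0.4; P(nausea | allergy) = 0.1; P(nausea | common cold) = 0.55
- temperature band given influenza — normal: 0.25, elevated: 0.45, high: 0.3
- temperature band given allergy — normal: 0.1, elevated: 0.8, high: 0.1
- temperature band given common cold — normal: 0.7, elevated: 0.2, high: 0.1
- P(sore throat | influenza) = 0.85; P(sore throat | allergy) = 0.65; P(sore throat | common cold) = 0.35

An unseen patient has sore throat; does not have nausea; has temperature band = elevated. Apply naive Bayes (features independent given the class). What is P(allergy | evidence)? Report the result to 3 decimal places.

0.601

influenza: 0.1 × (1−0.4) × 0.45 × 0.85 = 0.02295
allergy: 0.15 × (1−0.1) × 0.8 × 0.65 = 0.0702
common cold: 0.75 × (1−0.55) × 0.2 × 0.35 = 0.023625
P(allergy | x) = 0.0702 / 0.116775 ≈ 0.601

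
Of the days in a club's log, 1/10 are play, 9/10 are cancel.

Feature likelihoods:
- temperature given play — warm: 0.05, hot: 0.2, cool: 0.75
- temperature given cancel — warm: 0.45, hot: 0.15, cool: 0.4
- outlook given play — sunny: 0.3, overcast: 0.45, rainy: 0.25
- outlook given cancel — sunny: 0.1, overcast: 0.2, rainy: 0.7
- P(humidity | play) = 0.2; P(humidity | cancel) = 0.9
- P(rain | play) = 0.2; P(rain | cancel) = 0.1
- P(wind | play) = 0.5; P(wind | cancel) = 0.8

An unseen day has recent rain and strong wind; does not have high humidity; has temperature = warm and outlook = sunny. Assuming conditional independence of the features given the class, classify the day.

cancel

play: 0.1 × 0.05 × 0.3 × (1−0.2) × 0.2 × 0.5 = 0.00012
cancel: 0.9 × 0.45 × 0.1 × (1−0.9) × 0.1 × 0.8 = 0.000324
Highest score → cancel.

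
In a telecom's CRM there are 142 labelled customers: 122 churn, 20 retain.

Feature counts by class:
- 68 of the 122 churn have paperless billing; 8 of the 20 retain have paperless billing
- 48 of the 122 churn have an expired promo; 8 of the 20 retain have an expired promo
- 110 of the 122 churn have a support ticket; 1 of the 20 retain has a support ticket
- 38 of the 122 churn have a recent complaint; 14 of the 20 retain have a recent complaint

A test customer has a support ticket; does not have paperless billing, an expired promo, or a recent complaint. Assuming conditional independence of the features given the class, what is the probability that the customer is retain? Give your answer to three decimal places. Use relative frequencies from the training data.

churn: (122/142) × (54/122) × (74/122) × (110/122) × (84/122) ≈ 0.143196
retain: (20/142) × (12/20) × (12/20) × (1/20) × (6/20) ≈ 0.000760563
P(retain | x) = 0.000760563 / 0.143956563 ≈ 0.005

0.005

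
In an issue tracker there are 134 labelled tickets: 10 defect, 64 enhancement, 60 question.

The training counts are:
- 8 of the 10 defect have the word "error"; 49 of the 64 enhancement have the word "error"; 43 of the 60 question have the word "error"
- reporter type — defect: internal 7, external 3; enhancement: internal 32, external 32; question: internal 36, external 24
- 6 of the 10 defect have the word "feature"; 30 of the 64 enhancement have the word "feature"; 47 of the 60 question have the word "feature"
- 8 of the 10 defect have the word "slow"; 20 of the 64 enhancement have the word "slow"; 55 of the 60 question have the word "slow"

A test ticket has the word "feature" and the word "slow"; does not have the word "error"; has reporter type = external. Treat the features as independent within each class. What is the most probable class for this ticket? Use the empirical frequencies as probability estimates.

defect: (10/134) × (2/10) × (3/10) × (6/10) × (8/10) ≈ 0.00214925
enhancement: (64/134) × (15/64) × (32/64) × (30/64) × (20/64) ≈ 0.00819875
question: (60/134) × (17/60) × (24/60) × (47/60) × (55/60) ≈ 0.0364386
Highest score → question.

question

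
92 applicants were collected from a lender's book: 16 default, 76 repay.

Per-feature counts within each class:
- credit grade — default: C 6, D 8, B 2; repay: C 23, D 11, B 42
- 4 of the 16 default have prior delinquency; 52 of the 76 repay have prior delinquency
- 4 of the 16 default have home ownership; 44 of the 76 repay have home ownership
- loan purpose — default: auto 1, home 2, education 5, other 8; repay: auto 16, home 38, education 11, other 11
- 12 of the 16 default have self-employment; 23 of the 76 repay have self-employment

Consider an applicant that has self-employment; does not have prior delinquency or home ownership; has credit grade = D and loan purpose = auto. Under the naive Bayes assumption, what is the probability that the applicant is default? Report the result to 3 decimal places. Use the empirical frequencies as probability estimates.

0.694

default: (16/92) × (8/16) × (12/16) × (12/16) × (1/16) × (12/16) ≈ 0.0022928
repay: (76/92) × (11/76) × (24/76) × (32/76) × (16/76) × (23/76) ≈ 0.00101288
P(default | x) = 0.0022928 / 0.00330568 ≈ 0.694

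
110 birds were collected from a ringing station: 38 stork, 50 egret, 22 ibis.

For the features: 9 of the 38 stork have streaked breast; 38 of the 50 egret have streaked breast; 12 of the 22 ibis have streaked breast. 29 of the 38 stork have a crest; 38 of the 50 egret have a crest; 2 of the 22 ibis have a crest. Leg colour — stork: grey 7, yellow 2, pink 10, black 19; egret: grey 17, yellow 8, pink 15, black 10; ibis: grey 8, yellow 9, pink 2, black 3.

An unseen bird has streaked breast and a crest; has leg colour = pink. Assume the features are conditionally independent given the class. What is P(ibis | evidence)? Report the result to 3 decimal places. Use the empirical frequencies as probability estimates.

stork: (38/110) × (9/38) × (29/38) × (10/38) ≈ 0.0164316
egret: (50/110) × (38/50) × (38/50) × (15/50) ≈ 0.0787636
ibis: (22/110) × (12/22) × (2/22) × (2/22) ≈ 0.000901578
P(ibis | x) = 0.000901578 / 0.096096778 ≈ 0.009

0.009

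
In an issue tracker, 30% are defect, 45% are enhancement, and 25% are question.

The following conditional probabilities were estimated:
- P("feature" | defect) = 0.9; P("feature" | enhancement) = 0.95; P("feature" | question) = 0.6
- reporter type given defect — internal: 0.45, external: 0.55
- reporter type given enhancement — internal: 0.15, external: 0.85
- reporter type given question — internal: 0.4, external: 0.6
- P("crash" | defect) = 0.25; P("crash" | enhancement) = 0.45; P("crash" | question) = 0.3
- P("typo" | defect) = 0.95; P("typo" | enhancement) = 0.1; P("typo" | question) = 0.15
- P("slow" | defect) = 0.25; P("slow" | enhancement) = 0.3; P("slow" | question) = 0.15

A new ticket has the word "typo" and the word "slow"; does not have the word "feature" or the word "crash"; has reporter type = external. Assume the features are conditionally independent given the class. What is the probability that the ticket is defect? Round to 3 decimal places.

0.700

defect: 0.3 × (1−0.9) × 0.55 × (1−0.25) × 0.95 × 0.25 = 0.0029390625
enhancement: 0.45 × (1−0.95) × 0.85 × (1−0.45) × 0.1 × 0.3 = 0.0003155625
question: 0.25 × (1−0.6) × 0.6 × (1−0.3) × 0.15 × 0.15 = 0.000945
P(defect | x) = 0.0029390625 / 0.004199625 ≈ 0.700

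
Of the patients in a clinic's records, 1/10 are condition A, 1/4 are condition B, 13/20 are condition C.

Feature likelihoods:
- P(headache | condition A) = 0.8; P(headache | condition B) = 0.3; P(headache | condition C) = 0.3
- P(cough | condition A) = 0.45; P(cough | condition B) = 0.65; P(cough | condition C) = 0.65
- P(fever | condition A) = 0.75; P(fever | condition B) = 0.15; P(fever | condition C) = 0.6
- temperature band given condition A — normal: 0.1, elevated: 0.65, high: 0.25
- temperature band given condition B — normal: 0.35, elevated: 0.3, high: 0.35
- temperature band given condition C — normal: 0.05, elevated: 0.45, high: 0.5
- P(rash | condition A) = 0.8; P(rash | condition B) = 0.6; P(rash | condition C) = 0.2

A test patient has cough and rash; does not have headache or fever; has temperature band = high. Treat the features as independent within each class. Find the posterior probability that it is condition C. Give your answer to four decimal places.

0.3631

condition A: 0.1 × (1−0.8) × 0.45 × (1−0.75) × 0.25 × 0.8 = 0.00045
condition B: 0.25 × (1−0.3) × 0.65 × (1−0.15) × 0.35 × 0.6 = 0.020304375
condition C: 0.65 × (1−0.3) × 0.65 × (1−0.6) × 0.5 × 0.2 = 0.01183
P(condition C | x) = 0.01183 / 0.032584375 ≈ 0.3631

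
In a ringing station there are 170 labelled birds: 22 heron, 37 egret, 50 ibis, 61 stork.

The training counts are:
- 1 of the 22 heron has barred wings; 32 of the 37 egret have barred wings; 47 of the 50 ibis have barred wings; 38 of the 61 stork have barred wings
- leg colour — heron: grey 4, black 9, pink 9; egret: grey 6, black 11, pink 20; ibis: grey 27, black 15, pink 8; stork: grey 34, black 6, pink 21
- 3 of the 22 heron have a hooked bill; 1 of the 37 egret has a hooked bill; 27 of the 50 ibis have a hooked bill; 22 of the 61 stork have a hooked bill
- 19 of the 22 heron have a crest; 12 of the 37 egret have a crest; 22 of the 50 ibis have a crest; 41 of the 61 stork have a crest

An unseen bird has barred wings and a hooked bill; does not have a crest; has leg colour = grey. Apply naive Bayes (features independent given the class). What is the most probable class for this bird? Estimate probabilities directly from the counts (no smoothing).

ibis

heron: (22/170) × (1/22) × (4/22) × (3/22) × (3/22) ≈ 0.0000198877
egret: (37/170) × (32/37) × (6/37) × (1/37) × (25/37) ≈ 0.000557426
ibis: (50/170) × (47/50) × (27/50) × (27/50) × (28/50) ≈ 0.0451465
stork: (61/170) × (38/61) × (34/61) × (22/61) × (20/61) ≈ 0.0147325
Highest score → ibis.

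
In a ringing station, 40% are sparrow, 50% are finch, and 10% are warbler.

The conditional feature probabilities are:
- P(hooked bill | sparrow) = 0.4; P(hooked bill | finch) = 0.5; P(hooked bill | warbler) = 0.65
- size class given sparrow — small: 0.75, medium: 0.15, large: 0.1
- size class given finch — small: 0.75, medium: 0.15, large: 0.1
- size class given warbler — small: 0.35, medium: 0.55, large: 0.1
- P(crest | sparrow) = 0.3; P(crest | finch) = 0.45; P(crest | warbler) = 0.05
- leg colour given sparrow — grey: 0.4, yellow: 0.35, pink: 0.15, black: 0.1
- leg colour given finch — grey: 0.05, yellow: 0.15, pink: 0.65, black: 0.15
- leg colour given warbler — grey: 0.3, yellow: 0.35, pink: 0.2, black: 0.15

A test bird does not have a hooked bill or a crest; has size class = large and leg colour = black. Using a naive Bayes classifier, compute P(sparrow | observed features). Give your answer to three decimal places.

0.396

sparrow: 0.4 × (1−0.4) × 0.1 × (1−0.3) × 0.1 = 0.00168
finch: 0.5 × (1−0.5) × 0.1 × (1−0.45) × 0.15 = 0.0020625
warbler: 0.1 × (1−0.65) × 0.1 × (1−0.05) × 0.15 = 0.00049875
P(sparrow | x) = 0.00168 / 0.00424125 ≈ 0.396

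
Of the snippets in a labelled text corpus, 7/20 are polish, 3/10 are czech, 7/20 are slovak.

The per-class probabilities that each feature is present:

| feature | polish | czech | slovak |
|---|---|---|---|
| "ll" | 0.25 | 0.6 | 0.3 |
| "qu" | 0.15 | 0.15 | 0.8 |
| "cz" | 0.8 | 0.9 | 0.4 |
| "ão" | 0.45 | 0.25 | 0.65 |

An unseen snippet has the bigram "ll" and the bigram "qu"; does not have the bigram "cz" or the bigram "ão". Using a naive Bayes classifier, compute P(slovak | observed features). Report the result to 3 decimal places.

0.836

polish: 0.35 × 0.25 × 0.15 × (1−0.8) × (1−0.45) = 0.00144375
czech: 0.3 × 0.6 × 0.15 × (1−0.9) × (1−0.25) = 0.002025
slovak: 0.35 × 0.3 × 0.8 × (1−0.4) × (1−0.65) = 0.01764
P(slovak | x) = 0.01764 / 0.02110875 ≈ 0.836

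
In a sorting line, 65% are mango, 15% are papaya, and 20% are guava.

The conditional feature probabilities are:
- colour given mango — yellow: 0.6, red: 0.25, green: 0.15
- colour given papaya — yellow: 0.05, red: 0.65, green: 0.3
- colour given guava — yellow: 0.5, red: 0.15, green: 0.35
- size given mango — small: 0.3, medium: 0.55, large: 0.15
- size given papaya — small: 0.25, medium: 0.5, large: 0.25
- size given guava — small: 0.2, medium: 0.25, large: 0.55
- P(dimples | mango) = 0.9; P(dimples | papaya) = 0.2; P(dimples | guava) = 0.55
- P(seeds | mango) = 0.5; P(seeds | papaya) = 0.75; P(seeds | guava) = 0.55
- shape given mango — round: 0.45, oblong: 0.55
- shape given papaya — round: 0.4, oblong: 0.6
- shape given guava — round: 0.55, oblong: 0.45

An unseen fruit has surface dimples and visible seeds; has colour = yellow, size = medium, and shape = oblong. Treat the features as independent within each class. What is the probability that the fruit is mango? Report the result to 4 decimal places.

0.9342

mango: 0.65 × 0.6 × 0.55 × 0.9 × 0.5 × 0.55 = 0.05308875
papaya: 0.15 × 0.05 × 0.5 × 0.2 × 0.75 × 0.6 = 0.0003375
guava: 0.2 × 0.5 × 0.25 × 0.55 × 0.55 × 0.45 = 0.003403125
P(mango | x) = 0.05308875 / 0.056829375 ≈ 0.9342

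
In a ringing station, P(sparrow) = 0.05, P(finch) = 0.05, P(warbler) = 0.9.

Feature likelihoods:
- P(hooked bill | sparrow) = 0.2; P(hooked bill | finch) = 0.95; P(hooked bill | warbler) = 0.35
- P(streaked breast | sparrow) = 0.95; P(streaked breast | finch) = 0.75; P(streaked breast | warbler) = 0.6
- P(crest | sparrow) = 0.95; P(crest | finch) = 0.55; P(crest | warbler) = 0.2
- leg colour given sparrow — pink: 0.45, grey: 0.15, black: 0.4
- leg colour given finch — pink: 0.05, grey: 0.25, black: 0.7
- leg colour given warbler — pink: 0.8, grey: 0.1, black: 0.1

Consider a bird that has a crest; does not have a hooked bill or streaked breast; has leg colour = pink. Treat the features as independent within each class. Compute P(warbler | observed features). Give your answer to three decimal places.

0.977

sparrow: 0.05 × (1−0.2) × (1−0.95) × 0.95 × 0.45 = 0.000855
finch: 0.05 × (1−0.95) × (1−0.75) × 0.55 × 0.05 = 0.0000171875
warbler: 0.9 × (1−0.35) × (1−0.6) × 0.2 × 0.8 = 0.03744
P(warbler | x) = 0.03744 / 0.0383121875 ≈ 0.977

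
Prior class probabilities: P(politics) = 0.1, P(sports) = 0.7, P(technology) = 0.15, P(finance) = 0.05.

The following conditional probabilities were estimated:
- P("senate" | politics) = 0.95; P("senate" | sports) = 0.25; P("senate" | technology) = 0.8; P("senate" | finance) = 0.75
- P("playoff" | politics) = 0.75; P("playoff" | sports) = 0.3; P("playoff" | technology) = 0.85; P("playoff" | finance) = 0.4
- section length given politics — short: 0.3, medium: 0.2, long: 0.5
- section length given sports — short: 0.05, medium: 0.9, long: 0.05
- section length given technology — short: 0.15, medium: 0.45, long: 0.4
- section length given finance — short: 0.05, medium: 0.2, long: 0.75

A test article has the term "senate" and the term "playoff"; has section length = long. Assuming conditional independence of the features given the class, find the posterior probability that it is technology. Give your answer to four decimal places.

politics: 0.1 × 0.95 × 0.75 × 0.5 = 0.035625
sports: 0.7 × 0.25 × 0.3 × 0.05 = 0.002625
technology: 0.15 × 0.8 × 0.85 × 0.4 = 0.0408
finance: 0.05 × 0.75 × 0.4 × 0.75 = 0.01125
P(technology | x) = 0.0408 / 0.0903 ≈ 0.4518

0.4518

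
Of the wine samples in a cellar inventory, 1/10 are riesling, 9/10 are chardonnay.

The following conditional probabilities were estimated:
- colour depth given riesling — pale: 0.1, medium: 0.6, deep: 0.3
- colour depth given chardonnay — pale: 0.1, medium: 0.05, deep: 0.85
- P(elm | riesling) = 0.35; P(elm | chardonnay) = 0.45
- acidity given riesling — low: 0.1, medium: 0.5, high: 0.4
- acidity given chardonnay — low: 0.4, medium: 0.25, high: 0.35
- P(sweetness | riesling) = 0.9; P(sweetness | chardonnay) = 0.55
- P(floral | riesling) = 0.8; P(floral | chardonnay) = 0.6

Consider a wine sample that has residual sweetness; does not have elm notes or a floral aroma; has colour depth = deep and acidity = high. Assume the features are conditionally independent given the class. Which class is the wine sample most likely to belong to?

riesling: 0.1 × 0.3 × (1−0.35) × 0.4 × 0.9 × (1−0.8) = 0.001404
chardonnay: 0.9 × 0.85 × (1−0.45) × 0.35 × 0.55 × (1−0.6) = 0.03239775
Highest score → chardonnay.

chardonnay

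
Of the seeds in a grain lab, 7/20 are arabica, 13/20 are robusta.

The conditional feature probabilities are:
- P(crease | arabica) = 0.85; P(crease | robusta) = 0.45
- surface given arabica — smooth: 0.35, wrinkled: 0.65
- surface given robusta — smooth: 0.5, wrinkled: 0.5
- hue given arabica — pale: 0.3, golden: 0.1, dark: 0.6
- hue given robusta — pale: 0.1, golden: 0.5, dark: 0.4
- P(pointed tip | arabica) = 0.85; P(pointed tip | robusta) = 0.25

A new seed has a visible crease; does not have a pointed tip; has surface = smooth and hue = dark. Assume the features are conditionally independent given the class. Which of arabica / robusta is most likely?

robusta

arabica: 0.35 × 0.85 × 0.35 × 0.6 × (1−0.85) = 0.00937125
robusta: 0.65 × 0.45 × 0.5 × 0.4 × (1−0.25) = 0.043875
Highest score → robusta.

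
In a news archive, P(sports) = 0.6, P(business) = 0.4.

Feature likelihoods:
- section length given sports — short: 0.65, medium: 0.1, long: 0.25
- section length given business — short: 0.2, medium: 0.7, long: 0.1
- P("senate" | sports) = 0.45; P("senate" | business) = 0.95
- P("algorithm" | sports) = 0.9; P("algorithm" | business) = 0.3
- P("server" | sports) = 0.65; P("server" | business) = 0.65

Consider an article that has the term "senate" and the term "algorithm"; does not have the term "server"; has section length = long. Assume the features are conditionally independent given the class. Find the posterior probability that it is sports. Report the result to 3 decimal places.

0.842

sports: 0.6 × 0.25 × 0.45 × 0.9 × (1−0.65) = 0.0212625
business: 0.4 × 0.1 × 0.95 × 0.3 × (1−0.65) = 0.00399
P(sports | x) = 0.0212625 / 0.0252525 ≈ 0.842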